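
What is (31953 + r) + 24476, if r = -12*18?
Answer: 56213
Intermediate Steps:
r = -216
(31953 + r) + 24476 = (31953 - 216) + 24476 = 31737 + 24476 = 56213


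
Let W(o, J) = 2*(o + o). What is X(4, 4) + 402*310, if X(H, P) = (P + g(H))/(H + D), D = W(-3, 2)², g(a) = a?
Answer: 4610942/37 ≈ 1.2462e+5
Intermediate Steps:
W(o, J) = 4*o (W(o, J) = 2*(2*o) = 4*o)
D = 144 (D = (4*(-3))² = (-12)² = 144)
X(H, P) = (H + P)/(144 + H) (X(H, P) = (P + H)/(H + 144) = (H + P)/(144 + H))
X(4, 4) + 402*310 = (4 + 4)/(144 + 4) + 402*310 = 8/148 + 124620 = (1/148)*8 + 124620 = 2/37 + 124620 = 4610942/37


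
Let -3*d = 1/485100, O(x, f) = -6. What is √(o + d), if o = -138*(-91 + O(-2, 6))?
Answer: √642861311367/6930 ≈ 115.70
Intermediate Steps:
d = -1/1455300 (d = -⅓/485100 = -⅓*1/485100 = -1/1455300 ≈ -6.8714e-7)
o = 13386 (o = -138*(-91 - 6) = -138*(-97) = 13386)
√(o + d) = √(13386 - 1/1455300) = √(19480645799/1455300) = √642861311367/6930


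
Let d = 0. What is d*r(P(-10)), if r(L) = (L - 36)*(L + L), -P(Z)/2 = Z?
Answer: 0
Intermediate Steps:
P(Z) = -2*Z
r(L) = 2*L*(-36 + L) (r(L) = (-36 + L)*(2*L) = 2*L*(-36 + L))
d*r(P(-10)) = 0*(2*(-2*(-10))*(-36 - 2*(-10))) = 0*(2*20*(-36 + 20)) = 0*(2*20*(-16)) = 0*(-640) = 0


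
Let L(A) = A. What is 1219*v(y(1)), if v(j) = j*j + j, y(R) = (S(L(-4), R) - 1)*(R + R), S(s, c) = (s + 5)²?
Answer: 0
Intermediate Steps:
S(s, c) = (5 + s)²
y(R) = 0 (y(R) = ((5 - 4)² - 1)*(R + R) = (1² - 1)*(2*R) = (1 - 1)*(2*R) = 0*(2*R) = 0)
v(j) = j + j² (v(j) = j² + j = j + j²)
1219*v(y(1)) = 1219*(0*(1 + 0)) = 1219*(0*1) = 1219*0 = 0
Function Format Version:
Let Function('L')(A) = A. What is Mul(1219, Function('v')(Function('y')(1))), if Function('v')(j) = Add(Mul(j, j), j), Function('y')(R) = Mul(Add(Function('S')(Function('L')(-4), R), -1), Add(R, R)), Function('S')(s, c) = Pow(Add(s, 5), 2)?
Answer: 0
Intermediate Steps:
Function('S')(s, c) = Pow(Add(5, s), 2)
Function('y')(R) = 0 (Function('y')(R) = Mul(Add(Pow(Add(5, -4), 2), -1), Add(R, R)) = Mul(Add(Pow(1, 2), -1), Mul(2, R)) = Mul(Add(1, -1), Mul(2, R)) = Mul(0, Mul(2, R)) = 0)
Function('v')(j) = Add(j, Pow(j, 2)) (Function('v')(j) = Add(Pow(j, 2), j) = Add(j, Pow(j, 2)))
Mul(1219, Function('v')(Function('y')(1))) = Mul(1219, Mul(0, Add(1, 0))) = Mul(1219, Mul(0, 1)) = Mul(1219, 0) = 0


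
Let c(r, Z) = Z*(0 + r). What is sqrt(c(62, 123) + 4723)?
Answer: sqrt(12349) ≈ 111.13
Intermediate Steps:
c(r, Z) = Z*r
sqrt(c(62, 123) + 4723) = sqrt(123*62 + 4723) = sqrt(7626 + 4723) = sqrt(12349)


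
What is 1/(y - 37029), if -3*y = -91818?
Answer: -1/6423 ≈ -0.00015569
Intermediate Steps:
y = 30606 (y = -⅓*(-91818) = 30606)
1/(y - 37029) = 1/(30606 - 37029) = 1/(-6423) = -1/6423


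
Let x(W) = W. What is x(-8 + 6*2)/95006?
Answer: 2/47503 ≈ 4.2103e-5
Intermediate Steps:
x(-8 + 6*2)/95006 = (-8 + 6*2)/95006 = (-8 + 12)*(1/95006) = 4*(1/95006) = 2/47503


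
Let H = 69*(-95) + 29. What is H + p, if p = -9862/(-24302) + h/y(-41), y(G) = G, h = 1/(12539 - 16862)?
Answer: -14054039679134/2153679693 ≈ -6525.6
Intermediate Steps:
h = -1/4323 (h = 1/(-4323) = -1/4323 ≈ -0.00023132)
p = 873997384/2153679693 (p = -9862/(-24302) - 1/4323/(-41) = -9862*(-1/24302) - 1/4323*(-1/41) = 4931/12151 + 1/177243 = 873997384/2153679693 ≈ 0.40582)
H = -6526 (H = -6555 + 29 = -6526)
H + p = -6526 + 873997384/2153679693 = -14054039679134/2153679693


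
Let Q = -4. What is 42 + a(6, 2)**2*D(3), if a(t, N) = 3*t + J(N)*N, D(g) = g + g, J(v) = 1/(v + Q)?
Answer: 1776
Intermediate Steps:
J(v) = 1/(-4 + v) (J(v) = 1/(v - 4) = 1/(-4 + v))
D(g) = 2*g
a(t, N) = 3*t + N/(-4 + N)
42 + a(6, 2)**2*D(3) = 42 + ((2 + 3*6*(-4 + 2))/(-4 + 2))**2*(2*3) = 42 + ((2 + 3*6*(-2))/(-2))**2*6 = 42 + (-(2 - 36)/2)**2*6 = 42 + (-1/2*(-34))**2*6 = 42 + 17**2*6 = 42 + 289*6 = 42 + 1734 = 1776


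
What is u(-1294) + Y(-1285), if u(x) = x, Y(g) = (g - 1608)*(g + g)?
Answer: 7433716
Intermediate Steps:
Y(g) = 2*g*(-1608 + g) (Y(g) = (-1608 + g)*(2*g) = 2*g*(-1608 + g))
u(-1294) + Y(-1285) = -1294 + 2*(-1285)*(-1608 - 1285) = -1294 + 2*(-1285)*(-2893) = -1294 + 7435010 = 7433716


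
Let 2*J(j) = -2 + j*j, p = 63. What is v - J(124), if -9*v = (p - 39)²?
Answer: -7751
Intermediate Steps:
J(j) = -1 + j²/2 (J(j) = (-2 + j*j)/2 = (-2 + j²)/2 = -1 + j²/2)
v = -64 (v = -(63 - 39)²/9 = -⅑*24² = -⅑*576 = -64)
v - J(124) = -64 - (-1 + (½)*124²) = -64 - (-1 + (½)*15376) = -64 - (-1 + 7688) = -64 - 1*7687 = -64 - 7687 = -7751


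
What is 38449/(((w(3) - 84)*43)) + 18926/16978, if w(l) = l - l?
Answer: -292213205/30662268 ≈ -9.5301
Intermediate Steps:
w(l) = 0
38449/(((w(3) - 84)*43)) + 18926/16978 = 38449/(((0 - 84)*43)) + 18926/16978 = 38449/((-84*43)) + 18926*(1/16978) = 38449/(-3612) + 9463/8489 = 38449*(-1/3612) + 9463/8489 = -38449/3612 + 9463/8489 = -292213205/30662268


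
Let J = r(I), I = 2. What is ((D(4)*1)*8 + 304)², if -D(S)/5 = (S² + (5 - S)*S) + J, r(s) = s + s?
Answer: 430336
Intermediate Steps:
r(s) = 2*s
J = 4 (J = 2*2 = 4)
D(S) = -20 - 5*S² - 5*S*(5 - S) (D(S) = -5*((S² + (5 - S)*S) + 4) = -5*((S² + S*(5 - S)) + 4) = -5*(4 + S² + S*(5 - S)) = -20 - 5*S² - 5*S*(5 - S))
((D(4)*1)*8 + 304)² = (((-20 - 25*4)*1)*8 + 304)² = (((-20 - 100)*1)*8 + 304)² = (-120*1*8 + 304)² = (-120*8 + 304)² = (-960 + 304)² = (-656)² = 430336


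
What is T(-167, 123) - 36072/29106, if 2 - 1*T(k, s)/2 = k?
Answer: 181514/539 ≈ 336.76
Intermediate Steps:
T(k, s) = 4 - 2*k
T(-167, 123) - 36072/29106 = (4 - 2*(-167)) - 36072/29106 = (4 + 334) - 36072*1/29106 = 338 - 668/539 = 181514/539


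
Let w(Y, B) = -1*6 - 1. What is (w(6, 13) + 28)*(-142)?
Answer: -2982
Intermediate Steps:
w(Y, B) = -7 (w(Y, B) = -6 - 1 = -7)
(w(6, 13) + 28)*(-142) = (-7 + 28)*(-142) = 21*(-142) = -2982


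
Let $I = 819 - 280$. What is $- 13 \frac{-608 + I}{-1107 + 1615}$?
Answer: $\frac{897}{508} \approx 1.7657$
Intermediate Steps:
$I = 539$
$- 13 \frac{-608 + I}{-1107 + 1615} = - 13 \frac{-608 + 539}{-1107 + 1615} = - 13 \left(- \frac{69}{508}\right) = - 13 \left(\left(-69\right) \frac{1}{508}\right) = \left(-13\right) \left(- \frac{69}{508}\right) = \frac{897}{508}$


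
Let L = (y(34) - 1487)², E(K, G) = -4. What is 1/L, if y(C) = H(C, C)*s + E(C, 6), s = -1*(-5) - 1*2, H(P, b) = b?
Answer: 1/1929321 ≈ 5.1832e-7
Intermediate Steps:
s = 3 (s = 5 - 2 = 3)
y(C) = -4 + 3*C (y(C) = C*3 - 4 = 3*C - 4 = -4 + 3*C)
L = 1929321 (L = ((-4 + 3*34) - 1487)² = ((-4 + 102) - 1487)² = (98 - 1487)² = (-1389)² = 1929321)
1/L = 1/1929321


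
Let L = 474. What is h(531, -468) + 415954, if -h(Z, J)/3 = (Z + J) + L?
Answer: 414343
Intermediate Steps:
h(Z, J) = -1422 - 3*J - 3*Z (h(Z, J) = -3*((Z + J) + 474) = -3*((J + Z) + 474) = -3*(474 + J + Z) = -1422 - 3*J - 3*Z)
h(531, -468) + 415954 = (-1422 - 3*(-468) - 3*531) + 415954 = (-1422 + 1404 - 1593) + 415954 = -1611 + 415954 = 414343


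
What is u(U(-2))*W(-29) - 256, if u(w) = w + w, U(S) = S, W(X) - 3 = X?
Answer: -152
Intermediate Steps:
W(X) = 3 + X
u(w) = 2*w
u(U(-2))*W(-29) - 256 = (2*(-2))*(3 - 29) - 256 = -4*(-26) - 256 = 104 - 256 = -152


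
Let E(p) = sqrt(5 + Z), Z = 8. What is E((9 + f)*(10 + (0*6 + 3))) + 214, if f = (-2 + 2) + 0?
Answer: 214 + sqrt(13) ≈ 217.61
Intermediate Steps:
f = 0 (f = 0 + 0 = 0)
E(p) = sqrt(13) (E(p) = sqrt(5 + 8) = sqrt(13))
E((9 + f)*(10 + (0*6 + 3))) + 214 = sqrt(13) + 214 = 214 + sqrt(13)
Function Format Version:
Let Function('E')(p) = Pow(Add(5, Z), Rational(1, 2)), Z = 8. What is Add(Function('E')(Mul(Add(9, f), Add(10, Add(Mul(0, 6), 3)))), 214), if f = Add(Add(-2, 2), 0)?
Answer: Add(214, Pow(13, Rational(1, 2))) ≈ 217.61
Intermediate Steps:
f = 0 (f = Add(0, 0) = 0)
Function('E')(p) = Pow(13, Rational(1, 2)) (Function('E')(p) = Pow(Add(5, 8), Rational(1, 2)) = Pow(13, Rational(1, 2)))
Add(Function('E')(Mul(Add(9, f), Add(10, Add(Mul(0, 6), 3)))), 214) = Add(Pow(13, Rational(1, 2)), 214) = Add(214, Pow(13, Rational(1, 2)))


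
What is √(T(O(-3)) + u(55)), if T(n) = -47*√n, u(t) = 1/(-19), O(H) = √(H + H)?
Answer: √(-19 - 16967*6^(¼)*√I)/19 ≈ 3.281 - 7.9266*I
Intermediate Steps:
O(H) = √2*√H (O(H) = √(2*H) = √2*√H)
u(t) = -1/19
√(T(O(-3)) + u(55)) = √(-47*(-3)^(¼)*2^(¼) - 1/19) = √(-47*2^(¼)*(3^(¼)*√I) - 1/19) = √(-47*6^(¼)*√I - 1/19) = √(-1/19 - 47*6^(¼)*√I)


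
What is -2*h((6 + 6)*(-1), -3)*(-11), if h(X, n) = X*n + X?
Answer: 528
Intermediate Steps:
h(X, n) = X + X*n
-2*h((6 + 6)*(-1), -3)*(-11) = -2*(6 + 6)*(-1)*(1 - 3)*(-11) = -2*12*(-1)*(-2)*(-11) = -(-24)*(-2)*(-11) = -2*24*(-11) = -48*(-11) = 528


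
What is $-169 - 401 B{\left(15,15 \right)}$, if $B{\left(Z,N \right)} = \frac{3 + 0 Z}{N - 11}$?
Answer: $- \frac{1879}{4} \approx -469.75$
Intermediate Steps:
$B{\left(Z,N \right)} = \frac{3}{-11 + N}$ ($B{\left(Z,N \right)} = \frac{3 + 0}{-11 + N} = \frac{3}{-11 + N}$)
$-169 - 401 B{\left(15,15 \right)} = -169 - 401 \frac{3}{-11 + 15} = -169 - 401 \cdot \frac{3}{4} = -169 - 401 \cdot 3 \cdot \frac{1}{4} = -169 - \frac{1203}{4} = - \frac{1879}{4}$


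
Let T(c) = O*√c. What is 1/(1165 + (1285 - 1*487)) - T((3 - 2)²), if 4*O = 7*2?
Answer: -13739/3926 ≈ -3.4995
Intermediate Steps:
O = 7/2 (O = (7*2)/4 = (¼)*14 = 7/2 ≈ 3.5000)
T(c) = 7*√c/2
1/(1165 + (1285 - 1*487)) - T((3 - 2)²) = 1/(1165 + (1285 - 1*487)) - 7*√((3 - 2)²)/2 = 1/(1165 + (1285 - 487)) - 7*√(1²)/2 = 1/(1165 + 798) - 7*√1/2 = 1/1963 - 7/2 = -13739/3926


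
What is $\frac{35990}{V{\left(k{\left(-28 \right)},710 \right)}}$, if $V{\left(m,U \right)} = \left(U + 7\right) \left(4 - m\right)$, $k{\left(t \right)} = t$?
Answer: $\frac{17995}{11472} \approx 1.5686$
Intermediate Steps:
$V{\left(m,U \right)} = \left(4 - m\right) \left(7 + U\right)$ ($V{\left(m,U \right)} = \left(7 + U\right) \left(4 - m\right) = \left(4 - m\right) \left(7 + U\right)$)
$\frac{35990}{V{\left(k{\left(-28 \right)},710 \right)}} = \frac{35990}{28 - -196 + 4 \cdot 710 - 710 \left(-28\right)} = \frac{35990}{28 + 196 + 2840 + 19880} = \frac{35990}{22944} = 35990 \cdot \frac{1}{22944} = \frac{17995}{11472}$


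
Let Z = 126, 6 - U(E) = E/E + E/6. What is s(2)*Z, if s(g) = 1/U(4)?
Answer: 378/13 ≈ 29.077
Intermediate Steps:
U(E) = 5 - E/6 (U(E) = 6 - (E/E + E/6) = 6 - (1 + E*(1/6)) = 6 - (1 + E/6) = 6 + (-1 - E/6) = 5 - E/6)
s(g) = 3/13 (s(g) = 1/(5 - 1/6*4) = 1/(5 - 2/3) = 1/(13/3) = 3/13)
s(2)*Z = (3/13)*126 = 378/13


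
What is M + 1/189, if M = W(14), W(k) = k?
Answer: 2647/189 ≈ 14.005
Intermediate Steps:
M = 14
M + 1/189 = 14 + 1/189 = 2647/189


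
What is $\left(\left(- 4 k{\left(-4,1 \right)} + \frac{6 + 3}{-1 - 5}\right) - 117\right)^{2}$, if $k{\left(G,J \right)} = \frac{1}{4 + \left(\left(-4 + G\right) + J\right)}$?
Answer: $\frac{494209}{36} \approx 13728.0$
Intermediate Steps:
$k{\left(G,J \right)} = \frac{1}{G + J}$ ($k{\left(G,J \right)} = \frac{1}{4 + \left(-4 + G + J\right)} = \frac{1}{G + J}$)
$\left(\left(- 4 k{\left(-4,1 \right)} + \frac{6 + 3}{-1 - 5}\right) - 117\right)^{2} = \left(\left(- \frac{4}{-4 + 1} + \frac{6 + 3}{-1 - 5}\right) - 117\right)^{2} = \left(\left(- \frac{4}{-3} + \frac{9}{-6}\right) - 117\right)^{2} = \left(\left(\left(-4\right) \left(- \frac{1}{3}\right) + 9 \left(- \frac{1}{6}\right)\right) - 117\right)^{2} = \left(\left(\frac{4}{3} - \frac{3}{2}\right) - 117\right)^{2} = \left(- \frac{1}{6} - 117\right)^{2} = \left(- \frac{703}{6}\right)^{2} = \frac{494209}{36}$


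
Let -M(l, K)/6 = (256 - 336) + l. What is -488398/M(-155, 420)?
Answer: -244199/705 ≈ -346.38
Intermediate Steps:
M(l, K) = 480 - 6*l (M(l, K) = -6*((256 - 336) + l) = -6*(-80 + l) = 480 - 6*l)
-488398/M(-155, 420) = -488398/(480 - 6*(-155)) = -488398/(480 + 930) = -488398/1410 = -488398*1/1410 = -244199/705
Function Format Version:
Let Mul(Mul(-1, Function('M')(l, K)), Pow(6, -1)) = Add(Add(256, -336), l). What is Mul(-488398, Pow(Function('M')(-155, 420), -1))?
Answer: Rational(-244199, 705) ≈ -346.38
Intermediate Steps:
Function('M')(l, K) = Add(480, Mul(-6, l)) (Function('M')(l, K) = Mul(-6, Add(Add(256, -336), l)) = Mul(-6, Add(-80, l)) = Add(480, Mul(-6, l)))
Mul(-488398, Pow(Function('M')(-155, 420), -1)) = Mul(-488398, Pow(Add(480, Mul(-6, -155)), -1)) = Mul(-488398, Pow(Add(480, 930), -1)) = Mul(-488398, Pow(1410, -1)) = Mul(-488398, Rational(1, 1410)) = Rational(-244199, 705)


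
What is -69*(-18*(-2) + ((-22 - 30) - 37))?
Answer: 3657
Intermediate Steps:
-69*(-18*(-2) + ((-22 - 30) - 37)) = -69*(36 + (-52 - 37)) = -69*(36 - 89) = -69*(-53) = 3657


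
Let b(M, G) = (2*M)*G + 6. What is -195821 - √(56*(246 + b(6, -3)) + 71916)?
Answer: -195821 - 2*√21003 ≈ -1.9611e+5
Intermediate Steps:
b(M, G) = 6 + 2*G*M (b(M, G) = 2*G*M + 6 = 6 + 2*G*M)
-195821 - √(56*(246 + b(6, -3)) + 71916) = -195821 - √(56*(246 + (6 + 2*(-3)*6)) + 71916) = -195821 - √(56*(246 + (6 - 36)) + 71916) = -195821 - √(56*(246 - 30) + 71916) = -195821 - √(56*216 + 71916) = -195821 - √(12096 + 71916) = -195821 - √84012 = -195821 - 2*√21003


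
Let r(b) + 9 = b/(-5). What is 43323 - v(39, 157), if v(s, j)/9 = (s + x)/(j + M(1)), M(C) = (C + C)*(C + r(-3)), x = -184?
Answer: 3423242/79 ≈ 43332.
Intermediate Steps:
r(b) = -9 - b/5 (r(b) = -9 + b/(-5) = -9 + b*(-⅕) = -9 - b/5)
M(C) = 2*C*(-42/5 + C) (M(C) = (C + C)*(C + (-9 - ⅕*(-3))) = (2*C)*(C + (-9 + ⅗)) = (2*C)*(C - 42/5) = (2*C)*(-42/5 + C) = 2*C*(-42/5 + C))
v(s, j) = 9*(-184 + s)/(-74/5 + j) (v(s, j) = 9*((s - 184)/(j + (⅖)*1*(-42 + 5*1))) = 9*((-184 + s)/(j + (⅖)*1*(-42 + 5))) = 9*((-184 + s)/(j + (⅖)*1*(-37))) = 9*((-184 + s)/(j - 74/5)) = 9*((-184 + s)/(-74/5 + j)) = 9*(-184 + s)/(-74/5 + j))
43323 - v(39, 157) = 43323 - 45*(-184 + 39)/(-74 + 5*157) = 43323 - 45*(-145)/(-74 + 785) = 43323 - 45*(-145)/711 = 43323 - 1*(-725/79) = 43323 + 725/79 = 3423242/79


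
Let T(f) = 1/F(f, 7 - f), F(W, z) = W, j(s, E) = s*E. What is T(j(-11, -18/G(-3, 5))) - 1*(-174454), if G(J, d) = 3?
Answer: 11513965/66 ≈ 1.7445e+5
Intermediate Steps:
j(s, E) = E*s
T(f) = 1/f
T(j(-11, -18/G(-3, 5))) - 1*(-174454) = 1/(-18/3*(-11)) - 1*(-174454) = 1/(-18*⅓*(-11)) + 174454 = 1/(-6*(-11)) + 174454 = 1/66 + 174454 = 11513965/66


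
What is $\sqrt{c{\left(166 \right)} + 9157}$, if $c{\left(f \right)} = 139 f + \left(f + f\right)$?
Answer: $\sqrt{32563} \approx 180.45$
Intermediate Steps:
$c{\left(f \right)} = 141 f$ ($c{\left(f \right)} = 139 f + 2 f = 141 f$)
$\sqrt{c{\left(166 \right)} + 9157} = \sqrt{141 \cdot 166 + 9157} = \sqrt{23406 + 9157} = \sqrt{32563}$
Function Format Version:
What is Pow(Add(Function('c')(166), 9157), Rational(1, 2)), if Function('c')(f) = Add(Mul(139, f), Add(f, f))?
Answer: Pow(32563, Rational(1, 2)) ≈ 180.45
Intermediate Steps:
Function('c')(f) = Mul(141, f) (Function('c')(f) = Add(Mul(139, f), Mul(2, f)) = Mul(141, f))
Pow(Add(Function('c')(166), 9157), Rational(1, 2)) = Pow(Add(Mul(141, 166), 9157), Rational(1, 2)) = Pow(Add(23406, 9157), Rational(1, 2)) = Pow(32563, Rational(1, 2))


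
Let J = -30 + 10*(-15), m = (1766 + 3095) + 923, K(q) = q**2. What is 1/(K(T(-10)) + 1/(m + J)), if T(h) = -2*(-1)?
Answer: 5604/22417 ≈ 0.24999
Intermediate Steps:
T(h) = 2
m = 5784 (m = 4861 + 923 = 5784)
J = -180 (J = -30 - 150 = -180)
1/(K(T(-10)) + 1/(m + J)) = 1/(2**2 + 1/(5784 - 180)) = 1/(4 + 1/5604) = 1/(22417/5604) = 5604/22417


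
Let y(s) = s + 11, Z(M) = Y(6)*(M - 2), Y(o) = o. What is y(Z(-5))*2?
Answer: -62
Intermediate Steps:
Z(M) = -12 + 6*M (Z(M) = 6*(M - 2) = 6*(-2 + M) = -12 + 6*M)
y(s) = 11 + s
y(Z(-5))*2 = (11 + (-12 + 6*(-5)))*2 = (11 + (-12 - 30))*2 = (11 - 42)*2 = -31*2 = -62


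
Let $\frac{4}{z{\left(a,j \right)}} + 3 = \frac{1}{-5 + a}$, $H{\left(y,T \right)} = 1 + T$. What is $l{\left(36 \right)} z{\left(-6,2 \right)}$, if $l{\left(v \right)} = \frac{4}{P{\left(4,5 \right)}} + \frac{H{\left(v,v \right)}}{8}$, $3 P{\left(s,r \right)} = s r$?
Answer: $- \frac{2299}{340} \approx -6.7618$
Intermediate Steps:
$P{\left(s,r \right)} = \frac{r s}{3}$ ($P{\left(s,r \right)} = \frac{s r}{3} = \frac{r s}{3}$)
$z{\left(a,j \right)} = \frac{4}{-3 + \frac{1}{-5 + a}}$
$l{\left(v \right)} = \frac{29}{40} + \frac{v}{8}$ ($l{\left(v \right)} = \frac{4}{\frac{1}{3} \cdot 5 \cdot 4} + \frac{1 + v}{8} = \frac{4}{\frac{20}{3}} + \left(1 + v\right) \frac{1}{8} = 4 \cdot \frac{3}{20} + \left(\frac{1}{8} + \frac{v}{8}\right) = \frac{3}{5} + \left(\frac{1}{8} + \frac{v}{8}\right) = \frac{29}{40} + \frac{v}{8}$)
$l{\left(36 \right)} z{\left(-6,2 \right)} = \left(\frac{29}{40} + \frac{1}{8} \cdot 36\right) \frac{4 \left(5 - -6\right)}{-16 + 3 \left(-6\right)} = \left(\frac{29}{40} + \frac{9}{2}\right) \frac{4 \left(5 + 6\right)}{-16 - 18} = \frac{209 \cdot 4 \frac{1}{-34} \cdot 11}{40} = \frac{209 \cdot 4 \left(- \frac{1}{34}\right) 11}{40} = \frac{209}{40} \left(- \frac{22}{17}\right) = - \frac{2299}{340}$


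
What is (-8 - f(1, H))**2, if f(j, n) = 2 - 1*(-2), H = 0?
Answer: 144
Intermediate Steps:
f(j, n) = 4 (f(j, n) = 2 + 2 = 4)
(-8 - f(1, H))**2 = (-8 - 1*4)**2 = (-8 - 4)**2 = (-12)**2 = 144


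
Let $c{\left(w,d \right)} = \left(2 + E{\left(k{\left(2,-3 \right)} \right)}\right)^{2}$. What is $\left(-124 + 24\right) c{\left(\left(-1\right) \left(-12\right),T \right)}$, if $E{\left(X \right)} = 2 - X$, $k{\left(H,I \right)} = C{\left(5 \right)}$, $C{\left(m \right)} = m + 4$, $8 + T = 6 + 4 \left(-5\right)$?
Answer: $-2500$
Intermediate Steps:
$T = -22$ ($T = -8 + \left(6 + 4 \left(-5\right)\right) = -8 + \left(6 - 20\right) = -8 - 14 = -22$)
$C{\left(m \right)} = 4 + m$
$k{\left(H,I \right)} = 9$ ($k{\left(H,I \right)} = 4 + 5 = 9$)
$c{\left(w,d \right)} = 25$ ($c{\left(w,d \right)} = \left(2 + \left(2 - 9\right)\right)^{2} = \left(2 - 7\right)^{2} = \left(-5\right)^{2} = 25$)
$\left(-124 + 24\right) c{\left(\left(-1\right) \left(-12\right),T \right)} = \left(-124 + 24\right) 25 = \left(-100\right) 25 = -2500$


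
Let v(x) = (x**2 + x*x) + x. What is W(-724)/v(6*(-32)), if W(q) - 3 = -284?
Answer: -281/73536 ≈ -0.0038213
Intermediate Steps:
W(q) = -281 (W(q) = 3 - 284 = -281)
v(x) = x + 2*x**2 (v(x) = (x**2 + x**2) + x = 2*x**2 + x = x + 2*x**2)
W(-724)/v(6*(-32)) = -281*(-1/(192*(1 + 2*(6*(-32))))) = -281*(-1/(192*(1 + 2*(-192)))) = -281*(-1/(192*(1 - 384))) = -281/((-192*(-383))) = -281/73536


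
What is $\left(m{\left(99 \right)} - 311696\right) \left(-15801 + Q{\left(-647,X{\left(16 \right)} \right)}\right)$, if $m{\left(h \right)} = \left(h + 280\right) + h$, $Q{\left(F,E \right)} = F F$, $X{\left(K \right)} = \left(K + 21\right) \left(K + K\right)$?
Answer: $-125361100144$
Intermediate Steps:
$X{\left(K \right)} = 2 K \left(21 + K\right)$ ($X{\left(K \right)} = \left(21 + K\right) 2 K = 2 K \left(21 + K\right)$)
$Q{\left(F,E \right)} = F^{2}$
$m{\left(h \right)} = 280 + 2 h$ ($m{\left(h \right)} = \left(280 + h\right) + h = 280 + 2 h$)
$\left(m{\left(99 \right)} - 311696\right) \left(-15801 + Q{\left(-647,X{\left(16 \right)} \right)}\right) = \left(\left(280 + 2 \cdot 99\right) - 311696\right) \left(-15801 + \left(-647\right)^{2}\right) = \left(\left(280 + 198\right) - 311696\right) \left(-15801 + 418609\right) = \left(478 - 311696\right) 402808 = \left(-311218\right) 402808 = -125361100144$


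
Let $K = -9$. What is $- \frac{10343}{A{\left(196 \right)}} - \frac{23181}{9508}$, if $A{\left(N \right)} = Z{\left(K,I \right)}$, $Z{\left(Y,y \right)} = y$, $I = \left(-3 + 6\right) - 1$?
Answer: $- \frac{49193803}{9508} \approx -5173.9$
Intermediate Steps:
$I = 2$ ($I = 3 - 1 = 2$)
$A{\left(N \right)} = 2$
$- \frac{10343}{A{\left(196 \right)}} - \frac{23181}{9508} = - \frac{10343}{2} - \frac{23181}{9508} = - \frac{49193803}{9508}$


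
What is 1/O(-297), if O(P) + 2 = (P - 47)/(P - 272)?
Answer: -569/794 ≈ -0.71662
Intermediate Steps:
O(P) = -2 + (-47 + P)/(-272 + P) (O(P) = -2 + (P - 47)/(P - 272) = -2 + (-47 + P)/(-272 + P))
1/O(-297) = 1/((497 - 1*(-297))/(-272 - 297)) = 1/((497 + 297)/(-569)) = 1/(-1/569*794) = 1/(-794/569) = -569/794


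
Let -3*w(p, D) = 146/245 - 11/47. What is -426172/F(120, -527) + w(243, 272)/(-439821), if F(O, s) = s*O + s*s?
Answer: -719454779313653/362095955296845 ≈ -1.9869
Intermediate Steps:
F(O, s) = s² + O*s (F(O, s) = O*s + s² = s² + O*s)
w(p, D) = -1389/11515 (w(p, D) = -(146/245 - 11/47)/3 = -⅓*4167/11515 = -1389/11515)
-426172/F(120, -527) + w(243, 272)/(-439821) = -426172*(-1/(527*(120 - 527))) - 1389/11515/(-439821) = -426172/((-527*(-407))) - 1389/11515*(-1/439821) = -426172/214489 + 463/1688179605 = -719454779313653/362095955296845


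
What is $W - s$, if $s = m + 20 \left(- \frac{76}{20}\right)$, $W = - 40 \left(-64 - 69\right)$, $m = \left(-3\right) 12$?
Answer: $5432$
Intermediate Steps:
$m = -36$
$W = 5320$ ($W = \left(-40\right) \left(-133\right) = 5320$)
$s = -112$ ($s = -36 + 20 \left(- \frac{76}{20}\right) = -36 + 20 \left(\left(-76\right) \frac{1}{20}\right) = -36 + 20 \left(- \frac{19}{5}\right) = -36 - 76 = -112$)
$W - s = 5320 - -112 = 5320 + 112 = 5432$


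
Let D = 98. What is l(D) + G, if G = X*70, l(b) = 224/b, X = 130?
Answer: 63716/7 ≈ 9102.3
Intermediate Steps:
G = 9100 (G = 130*70 = 9100)
l(D) + G = 224/98 + 9100 = 224*(1/98) + 9100 = 16/7 + 9100 = 63716/7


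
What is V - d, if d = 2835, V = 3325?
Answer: 490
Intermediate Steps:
V - d = 3325 - 1*2835 = 3325 - 2835 = 490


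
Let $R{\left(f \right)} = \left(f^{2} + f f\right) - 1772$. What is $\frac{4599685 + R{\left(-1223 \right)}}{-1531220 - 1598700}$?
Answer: $- \frac{7589371}{3129920} \approx -2.4248$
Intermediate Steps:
$R{\left(f \right)} = -1772 + 2 f^{2}$ ($R{\left(f \right)} = \left(f^{2} + f^{2}\right) - 1772 = 2 f^{2} - 1772 = -1772 + 2 f^{2}$)
$\frac{4599685 + R{\left(-1223 \right)}}{-1531220 - 1598700} = \frac{4599685 - \left(1772 - 2 \left(-1223\right)^{2}\right)}{-1531220 - 1598700} = \frac{4599685 + \left(-1772 + 2 \cdot 1495729\right)}{-3129920} = \left(4599685 + \left(-1772 + 2991458\right)\right) \left(- \frac{1}{3129920}\right) = \left(4599685 + 2989686\right) \left(- \frac{1}{3129920}\right) = 7589371 \left(- \frac{1}{3129920}\right) = - \frac{7589371}{3129920}$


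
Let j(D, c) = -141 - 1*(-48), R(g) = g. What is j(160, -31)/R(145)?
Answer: -93/145 ≈ -0.64138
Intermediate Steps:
j(D, c) = -93 (j(D, c) = -141 + 48 = -93)
j(160, -31)/R(145) = -93/145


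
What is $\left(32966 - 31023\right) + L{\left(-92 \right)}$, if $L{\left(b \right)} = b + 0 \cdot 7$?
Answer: $1851$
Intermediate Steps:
$L{\left(b \right)} = b$ ($L{\left(b \right)} = b + 0 = b$)
$\left(32966 - 31023\right) + L{\left(-92 \right)} = \left(32966 - 31023\right) - 92 = 1943 - 92 = 1851$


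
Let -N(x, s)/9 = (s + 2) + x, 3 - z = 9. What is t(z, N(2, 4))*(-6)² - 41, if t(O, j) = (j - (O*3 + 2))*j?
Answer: 145111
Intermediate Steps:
z = -6 (z = 3 - 1*9 = 3 - 9 = -6)
N(x, s) = -18 - 9*s - 9*x (N(x, s) = -9*((s + 2) + x) = -9*((2 + s) + x) = -9*(2 + s + x) = -18 - 9*s - 9*x)
t(O, j) = j*(-2 + j - 3*O) (t(O, j) = (j - (3*O + 2))*j = (j - (2 + 3*O))*j = (j + (-2 - 3*O))*j = (-2 + j - 3*O)*j = j*(-2 + j - 3*O))
t(z, N(2, 4))*(-6)² - 41 = ((-18 - 9*4 - 9*2)*(-2 + (-18 - 9*4 - 9*2) - 3*(-6)))*(-6)² - 41 = ((-18 - 36 - 18)*(-2 + (-18 - 36 - 18) + 18))*36 - 41 = -72*(-2 - 72 + 18)*36 - 41 = -72*(-56)*36 - 41 = 4032*36 - 41 = 145152 - 41 = 145111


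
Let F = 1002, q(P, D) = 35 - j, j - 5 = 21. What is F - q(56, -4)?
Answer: 993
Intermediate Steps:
j = 26 (j = 5 + 21 = 26)
q(P, D) = 9 (q(P, D) = 35 - 1*26 = 35 - 26 = 9)
F - q(56, -4) = 1002 - 1*9 = 1002 - 9 = 993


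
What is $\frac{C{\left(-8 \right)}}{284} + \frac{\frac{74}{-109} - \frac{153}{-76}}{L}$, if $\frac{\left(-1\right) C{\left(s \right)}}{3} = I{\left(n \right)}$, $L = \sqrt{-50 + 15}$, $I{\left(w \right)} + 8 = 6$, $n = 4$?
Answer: $\frac{3}{142} - \frac{1579 i \sqrt{35}}{41420} \approx 0.021127 - 0.22553 i$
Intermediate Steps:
$I{\left(w \right)} = -2$ ($I{\left(w \right)} = -8 + 6 = -2$)
$L = i \sqrt{35}$ ($L = \sqrt{-35} = i \sqrt{35} \approx 5.9161 i$)
$C{\left(s \right)} = 6$ ($C{\left(s \right)} = \left(-3\right) \left(-2\right) = 6$)
$\frac{C{\left(-8 \right)}}{284} + \frac{\frac{74}{-109} - \frac{153}{-76}}{L} = \frac{6}{284} + \frac{\frac{74}{-109} - \frac{153}{-76}}{i \sqrt{35}} = 6 \cdot \frac{1}{284} + \left(74 \left(- \frac{1}{109}\right) - - \frac{153}{76}\right) \left(- \frac{i \sqrt{35}}{35}\right) = \frac{3}{142} + \left(- \frac{74}{109} + \frac{153}{76}\right) \left(- \frac{i \sqrt{35}}{35}\right) = \frac{3}{142} + \frac{11053 \left(- \frac{i \sqrt{35}}{35}\right)}{8284} = \frac{3}{142} - \frac{1579 i \sqrt{35}}{41420}$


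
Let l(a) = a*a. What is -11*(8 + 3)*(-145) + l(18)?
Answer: 17869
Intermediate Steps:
l(a) = a**2
-11*(8 + 3)*(-145) + l(18) = -11*(8 + 3)*(-145) + 18**2 = -11*11*(-145) + 324 = -121*(-145) + 324 = 17545 + 324 = 17869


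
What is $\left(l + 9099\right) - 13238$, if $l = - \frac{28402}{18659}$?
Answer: $- \frac{77258003}{18659} \approx -4140.5$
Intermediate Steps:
$l = - \frac{28402}{18659}$ ($l = \left(-28402\right) \frac{1}{18659} = - \frac{28402}{18659} \approx -1.5222$)
$\left(l + 9099\right) - 13238 = \left(- \frac{28402}{18659} + 9099\right) - 13238 = \frac{169749839}{18659} - 13238 = - \frac{77258003}{18659}$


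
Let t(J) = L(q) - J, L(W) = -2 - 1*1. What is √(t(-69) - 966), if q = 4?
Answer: 30*I ≈ 30.0*I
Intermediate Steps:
L(W) = -3 (L(W) = -2 - 1 = -3)
t(J) = -3 - J
√(t(-69) - 966) = √((-3 - 1*(-69)) - 966) = √((-3 + 69) - 966) = √(66 - 966) = √(-900) = 30*I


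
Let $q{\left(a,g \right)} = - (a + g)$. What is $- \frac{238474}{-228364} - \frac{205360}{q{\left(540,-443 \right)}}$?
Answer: $\frac{23459981509}{11075654} \approx 2118.2$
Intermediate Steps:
$q{\left(a,g \right)} = - a - g$
$- \frac{238474}{-228364} - \frac{205360}{q{\left(540,-443 \right)}} = - \frac{238474}{-228364} - \frac{205360}{\left(-1\right) 540 - -443} = \left(-238474\right) \left(- \frac{1}{228364}\right) - \frac{205360}{-540 + 443} = \frac{119237}{114182} - \frac{205360}{-97} = \frac{119237}{114182} - - \frac{205360}{97} = \frac{119237}{114182} + \frac{205360}{97} = \frac{23459981509}{11075654}$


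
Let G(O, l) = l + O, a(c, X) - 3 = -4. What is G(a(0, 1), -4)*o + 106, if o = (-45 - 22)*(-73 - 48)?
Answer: -40429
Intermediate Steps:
a(c, X) = -1 (a(c, X) = 3 - 4 = -1)
G(O, l) = O + l
o = 8107 (o = -67*(-121) = 8107)
G(a(0, 1), -4)*o + 106 = (-1 - 4)*8107 + 106 = -5*8107 + 106 = -40535 + 106 = -40429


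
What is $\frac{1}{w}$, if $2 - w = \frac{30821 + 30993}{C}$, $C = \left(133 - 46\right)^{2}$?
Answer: $- \frac{7569}{46676} \approx -0.16216$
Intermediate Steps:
$C = 7569$ ($C = 87^{2} = 7569$)
$w = - \frac{46676}{7569}$ ($w = 2 - \frac{30821 + 30993}{7569} = 2 - 61814 \cdot \frac{1}{7569} = 2 - \frac{61814}{7569} = - \frac{46676}{7569} \approx -6.1667$)
$\frac{1}{w} = \frac{1}{- \frac{46676}{7569}} = - \frac{7569}{46676}$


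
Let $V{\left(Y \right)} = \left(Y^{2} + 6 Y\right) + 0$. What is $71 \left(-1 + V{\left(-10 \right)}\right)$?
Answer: $2769$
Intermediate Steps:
$V{\left(Y \right)} = Y^{2} + 6 Y$
$71 \left(-1 + V{\left(-10 \right)}\right) = 71 \left(-1 - 10 \left(6 - 10\right)\right) = 71 \left(-1 - -40\right) = 71 \left(-1 + 40\right) = 71 \cdot 39 = 2769$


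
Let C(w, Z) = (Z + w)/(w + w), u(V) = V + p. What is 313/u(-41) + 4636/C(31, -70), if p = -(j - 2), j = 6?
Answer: -4315549/585 ≈ -7377.0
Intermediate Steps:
p = -4 (p = -(6 - 2) = -1*4 = -4)
u(V) = -4 + V (u(V) = V - 4 = -4 + V)
C(w, Z) = (Z + w)/(2*w) (C(w, Z) = (Z + w)/((2*w)) = (Z + w)*(1/(2*w)) = (Z + w)/(2*w))
313/u(-41) + 4636/C(31, -70) = 313/(-4 - 41) + 4636/(((½)*(-70 + 31)/31)) = 313/(-45) + 4636/(((½)*(1/31)*(-39))) = 313*(-1/45) + 4636/(-39/62) = -313/45 + 4636*(-62/39) = -313/45 - 287432/39 = -4315549/585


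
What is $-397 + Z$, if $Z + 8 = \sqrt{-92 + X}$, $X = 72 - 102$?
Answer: $-405 + i \sqrt{122} \approx -405.0 + 11.045 i$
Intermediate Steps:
$X = -30$
$Z = -8 + i \sqrt{122}$ ($Z = -8 + \sqrt{-92 - 30} = -8 + \sqrt{-122} = -8 + i \sqrt{122} \approx -8.0 + 11.045 i$)
$-397 + Z = -397 - \left(8 - i \sqrt{122}\right) = -405 + i \sqrt{122}$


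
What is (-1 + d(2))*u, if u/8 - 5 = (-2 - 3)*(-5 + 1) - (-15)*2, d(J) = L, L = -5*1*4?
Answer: -9240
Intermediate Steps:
L = -20 (L = -5*4 = -20)
d(J) = -20
u = 440 (u = 40 + 8*((-2 - 3)*(-5 + 1) - (-15)*2) = 40 + 8*(-5*(-4) - 5*(-6)) = 40 + 8*(20 + 30) = 40 + 8*50 = 40 + 400 = 440)
(-1 + d(2))*u = (-1 - 20)*440 = -21*440 = -9240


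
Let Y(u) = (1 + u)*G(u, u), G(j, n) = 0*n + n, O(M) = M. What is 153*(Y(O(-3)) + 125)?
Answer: 20043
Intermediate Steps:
G(j, n) = n (G(j, n) = 0 + n = n)
Y(u) = u*(1 + u) (Y(u) = (1 + u)*u = u*(1 + u))
153*(Y(O(-3)) + 125) = 153*(-3*(1 - 3) + 125) = 153*(-3*(-2) + 125) = 153*(6 + 125) = 153*131 = 20043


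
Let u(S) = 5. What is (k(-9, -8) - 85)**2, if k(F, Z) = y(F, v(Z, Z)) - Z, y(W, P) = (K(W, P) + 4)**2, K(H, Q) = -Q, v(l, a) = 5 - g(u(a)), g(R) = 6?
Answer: 2704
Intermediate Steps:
v(l, a) = -1 (v(l, a) = 5 - 1*6 = 5 - 6 = -1)
y(W, P) = (4 - P)**2 (y(W, P) = (-P + 4)**2 = (4 - P)**2)
k(F, Z) = 25 - Z (k(F, Z) = (-4 - 1)**2 - Z = (-5)**2 - Z = 25 - Z)
(k(-9, -8) - 85)**2 = ((25 - 1*(-8)) - 85)**2 = ((25 + 8) - 85)**2 = (33 - 85)**2 = (-52)**2 = 2704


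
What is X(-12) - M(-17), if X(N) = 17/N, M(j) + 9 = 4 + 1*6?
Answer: -29/12 ≈ -2.4167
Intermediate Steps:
M(j) = 1 (M(j) = -9 + (4 + 1*6) = -9 + (4 + 6) = -9 + 10 = 1)
X(-12) - M(-17) = 17/(-12) - 1*1 = 17*(-1/12) - 1 = -17/12 - 1 = -29/12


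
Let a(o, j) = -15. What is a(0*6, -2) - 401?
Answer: -416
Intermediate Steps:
a(0*6, -2) - 401 = -15 - 401 = -416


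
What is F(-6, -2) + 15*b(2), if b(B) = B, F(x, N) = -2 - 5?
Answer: 23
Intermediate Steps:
F(x, N) = -7
F(-6, -2) + 15*b(2) = -7 + 15*2 = -7 + 30 = 23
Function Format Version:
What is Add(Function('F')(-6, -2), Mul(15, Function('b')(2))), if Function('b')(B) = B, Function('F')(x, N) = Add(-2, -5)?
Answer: 23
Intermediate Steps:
Function('F')(x, N) = -7
Add(Function('F')(-6, -2), Mul(15, Function('b')(2))) = Add(-7, Mul(15, 2)) = Add(-7, 30) = 23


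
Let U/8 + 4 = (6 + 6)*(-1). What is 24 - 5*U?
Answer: 664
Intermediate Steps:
U = -128 (U = -32 + 8*((6 + 6)*(-1)) = -32 + 8*(12*(-1)) = -32 + 8*(-12) = -32 - 96 = -128)
24 - 5*U = 24 - 5*(-128) = 24 + 640 = 664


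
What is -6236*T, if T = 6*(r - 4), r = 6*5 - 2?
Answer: -897984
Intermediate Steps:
r = 28 (r = 30 - 2 = 28)
T = 144 (T = 6*(28 - 4) = 6*24 = 144)
-6236*T = -6236*144 = -897984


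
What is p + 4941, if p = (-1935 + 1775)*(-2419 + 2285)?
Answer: 26381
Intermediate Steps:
p = 21440 (p = -160*(-134) = 21440)
p + 4941 = 21440 + 4941 = 26381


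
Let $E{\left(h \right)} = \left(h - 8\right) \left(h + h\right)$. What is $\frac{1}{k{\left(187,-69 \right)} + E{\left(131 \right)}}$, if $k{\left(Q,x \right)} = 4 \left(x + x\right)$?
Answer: $\frac{1}{31674} \approx 3.1572 \cdot 10^{-5}$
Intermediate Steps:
$E{\left(h \right)} = 2 h \left(-8 + h\right)$ ($E{\left(h \right)} = \left(-8 + h\right) 2 h = 2 h \left(-8 + h\right)$)
$k{\left(Q,x \right)} = 8 x$ ($k{\left(Q,x \right)} = 4 \cdot 2 x = 8 x$)
$\frac{1}{k{\left(187,-69 \right)} + E{\left(131 \right)}} = \frac{1}{8 \left(-69\right) + 2 \cdot 131 \left(-8 + 131\right)} = \frac{1}{-552 + 2 \cdot 131 \cdot 123} = \frac{1}{-552 + 32226} = \frac{1}{31674}$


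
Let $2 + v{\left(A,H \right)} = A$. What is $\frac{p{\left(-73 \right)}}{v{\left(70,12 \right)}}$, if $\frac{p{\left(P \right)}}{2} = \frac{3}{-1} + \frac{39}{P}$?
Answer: $- \frac{129}{1241} \approx -0.10395$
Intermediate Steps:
$v{\left(A,H \right)} = -2 + A$
$p{\left(P \right)} = -6 + \frac{78}{P}$ ($p{\left(P \right)} = 2 \left(\frac{3}{-1} + \frac{39}{P}\right) = 2 \left(3 \left(-1\right) + \frac{39}{P}\right) = 2 \left(-3 + \frac{39}{P}\right) = -6 + \frac{78}{P}$)
$\frac{p{\left(-73 \right)}}{v{\left(70,12 \right)}} = \frac{-6 + \frac{78}{-73}}{-2 + 70} = \frac{-6 + 78 \left(- \frac{1}{73}\right)}{68} = \left(-6 - \frac{78}{73}\right) \frac{1}{68} = \left(- \frac{516}{73}\right) \frac{1}{68} = - \frac{129}{1241}$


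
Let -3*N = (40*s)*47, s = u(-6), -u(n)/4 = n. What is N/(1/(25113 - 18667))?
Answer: -96947840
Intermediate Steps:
u(n) = -4*n
s = 24 (s = -4*(-6) = 24)
N = -15040 (N = -40*24*47/3 = -320*47 = -1/3*45120 = -15040)
N/(1/(25113 - 18667)) = -15040/(1/(25113 - 18667)) = -15040/(1/6446) = -15040/1/6446 = -15040*6446 = -96947840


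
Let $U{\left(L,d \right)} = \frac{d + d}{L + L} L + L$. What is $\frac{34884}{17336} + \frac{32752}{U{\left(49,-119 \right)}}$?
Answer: $- \frac{70668349}{151690} \approx -465.87$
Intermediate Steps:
$U{\left(L,d \right)} = L + d$ ($U{\left(L,d \right)} = \frac{2 d}{2 L} L + L = 2 d \frac{1}{2 L} L + L = \frac{d}{L} L + L = d + L = L + d$)
$\frac{34884}{17336} + \frac{32752}{U{\left(49,-119 \right)}} = \frac{34884}{17336} + \frac{32752}{49 - 119} = 34884 \cdot \frac{1}{17336} + \frac{32752}{-70} = \frac{8721}{4334} + 32752 \left(- \frac{1}{70}\right) = \frac{8721}{4334} - \frac{16376}{35} = - \frac{70668349}{151690}$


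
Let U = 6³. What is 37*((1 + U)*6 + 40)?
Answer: 49654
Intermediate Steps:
U = 216
37*((1 + U)*6 + 40) = 37*((1 + 216)*6 + 40) = 37*(217*6 + 40) = 37*(1302 + 40) = 37*1342 = 49654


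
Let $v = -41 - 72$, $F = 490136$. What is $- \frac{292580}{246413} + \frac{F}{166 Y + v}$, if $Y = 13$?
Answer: $\frac{120177556068}{503914585} \approx 238.49$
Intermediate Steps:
$v = -113$
$- \frac{292580}{246413} + \frac{F}{166 Y + v} = - \frac{292580}{246413} + \frac{490136}{166 \cdot 13 - 113} = \left(-292580\right) \frac{1}{246413} + \frac{490136}{2158 - 113} = - \frac{292580}{246413} + \frac{490136}{2045} = \frac{120177556068}{503914585}$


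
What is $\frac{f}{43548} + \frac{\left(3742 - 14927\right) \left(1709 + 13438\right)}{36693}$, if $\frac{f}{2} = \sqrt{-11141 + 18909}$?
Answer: $- \frac{2091595}{453} + \frac{\sqrt{1942}}{10887} \approx -4617.2$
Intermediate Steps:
$f = 4 \sqrt{1942}$ ($f = 2 \sqrt{-11141 + 18909} = 2 \sqrt{7768} = 2 \cdot 2 \sqrt{1942} = 4 \sqrt{1942} \approx 176.27$)
$\frac{f}{43548} + \frac{\left(3742 - 14927\right) \left(1709 + 13438\right)}{36693} = \frac{4 \sqrt{1942}}{43548} + \frac{\left(3742 - 14927\right) \left(1709 + 13438\right)}{36693} = 4 \sqrt{1942} \cdot \frac{1}{43548} + \left(-11185\right) 15147 \cdot \frac{1}{36693} = \frac{\sqrt{1942}}{10887} - \frac{2091595}{453} = - \frac{2091595}{453} + \frac{\sqrt{1942}}{10887}$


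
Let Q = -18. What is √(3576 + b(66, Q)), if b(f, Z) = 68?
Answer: 2*√911 ≈ 60.366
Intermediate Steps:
√(3576 + b(66, Q)) = √(3576 + 68) = √3644 = 2*√911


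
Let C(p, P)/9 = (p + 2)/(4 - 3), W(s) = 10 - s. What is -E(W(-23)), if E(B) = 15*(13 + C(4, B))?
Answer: -1005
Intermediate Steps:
C(p, P) = 18 + 9*p (C(p, P) = 9*((p + 2)/(4 - 3)) = 9*((2 + p)/1) = 9*((2 + p)*1) = 9*(2 + p) = 18 + 9*p)
E(B) = 1005 (E(B) = 15*(13 + (18 + 9*4)) = 15*(13 + (18 + 36)) = 15*(13 + 54) = 15*67 = 1005)
-E(W(-23)) = -1*1005 = -1005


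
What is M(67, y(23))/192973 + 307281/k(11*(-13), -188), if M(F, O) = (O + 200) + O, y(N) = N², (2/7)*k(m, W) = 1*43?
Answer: 118594251484/58084873 ≈ 2041.7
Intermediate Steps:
k(m, W) = 301/2 (k(m, W) = 7*(1*43)/2 = (7/2)*43 = 301/2)
M(F, O) = 200 + 2*O (M(F, O) = (200 + O) + O = 200 + 2*O)
M(67, y(23))/192973 + 307281/k(11*(-13), -188) = (200 + 2*23²)/192973 + 307281/(301/2) = (200 + 2*529)*(1/192973) + 307281*(2/301) = (200 + 1058)*(1/192973) + 614562/301 = 1258*(1/192973) + 614562/301 = 1258/192973 + 614562/301 = 118594251484/58084873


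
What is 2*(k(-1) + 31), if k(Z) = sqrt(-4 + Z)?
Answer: 62 + 2*I*sqrt(5) ≈ 62.0 + 4.4721*I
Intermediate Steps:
2*(k(-1) + 31) = 2*(sqrt(-4 - 1) + 31) = 2*(sqrt(-5) + 31) = 2*(I*sqrt(5) + 31) = 2*(31 + I*sqrt(5)) = 62 + 2*I*sqrt(5)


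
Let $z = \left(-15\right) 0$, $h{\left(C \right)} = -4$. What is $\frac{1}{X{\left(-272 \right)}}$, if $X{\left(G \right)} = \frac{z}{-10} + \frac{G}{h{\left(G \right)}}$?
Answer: $\frac{1}{68} \approx 0.014706$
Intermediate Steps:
$z = 0$
$X{\left(G \right)} = - \frac{G}{4}$ ($X{\left(G \right)} = \frac{0}{-10} + \frac{G}{-4} = 0 \left(- \frac{1}{10}\right) + G \left(- \frac{1}{4}\right) = 0 - \frac{G}{4} = - \frac{G}{4}$)
$\frac{1}{X{\left(-272 \right)}} = \frac{1}{\left(- \frac{1}{4}\right) \left(-272\right)} = \frac{1}{68}$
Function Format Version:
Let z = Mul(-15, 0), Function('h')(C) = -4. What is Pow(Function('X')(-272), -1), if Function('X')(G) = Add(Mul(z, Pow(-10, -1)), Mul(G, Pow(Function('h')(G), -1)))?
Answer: Rational(1, 68) ≈ 0.014706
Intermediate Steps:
z = 0
Function('X')(G) = Mul(Rational(-1, 4), G) (Function('X')(G) = Add(Mul(0, Pow(-10, -1)), Mul(G, Pow(-4, -1))) = Add(Mul(0, Rational(-1, 10)), Mul(G, Rational(-1, 4))) = Add(0, Mul(Rational(-1, 4), G)) = Mul(Rational(-1, 4), G))
Pow(Function('X')(-272), -1) = Pow(Mul(Rational(-1, 4), -272), -1) = Pow(68, -1) = Rational(1, 68)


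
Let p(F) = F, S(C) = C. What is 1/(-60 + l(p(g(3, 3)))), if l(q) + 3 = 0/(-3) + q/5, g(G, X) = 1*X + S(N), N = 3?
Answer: -5/309 ≈ -0.016181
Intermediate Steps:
g(G, X) = 3 + X (g(G, X) = 1*X + 3 = X + 3 = 3 + X)
l(q) = -3 + q/5 (l(q) = -3 + (0/(-3) + q/5) = -3 + (0*(-1/3) + q*(1/5)) = -3 + (0 + q/5) = -3 + q/5)
1/(-60 + l(p(g(3, 3)))) = 1/(-60 + (-3 + (3 + 3)/5)) = 1/(-60 + (-3 + (1/5)*6)) = 1/(-60 + (-3 + 6/5)) = 1/(-60 - 9/5) = 1/(-309/5) = -5/309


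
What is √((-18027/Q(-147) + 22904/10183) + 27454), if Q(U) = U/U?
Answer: √977751752235/10183 ≈ 97.104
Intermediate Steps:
Q(U) = 1
√((-18027/Q(-147) + 22904/10183) + 27454) = √((-18027/1 + 22904/10183) + 27454) = √((-18027*1 + 22904*(1/10183)) + 27454) = √((-18027 + 22904/10183) + 27454) = √(-183546037/10183 + 27454) = √(96018045/10183) = √977751752235/10183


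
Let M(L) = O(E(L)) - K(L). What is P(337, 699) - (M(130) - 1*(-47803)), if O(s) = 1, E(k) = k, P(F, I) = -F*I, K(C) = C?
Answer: -283237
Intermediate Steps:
P(F, I) = -F*I
M(L) = 1 - L
P(337, 699) - (M(130) - 1*(-47803)) = -1*337*699 - ((1 - 1*130) - 1*(-47803)) = -235563 - ((1 - 130) + 47803) = -235563 - (-129 + 47803) = -235563 - 1*47674 = -235563 - 47674 = -283237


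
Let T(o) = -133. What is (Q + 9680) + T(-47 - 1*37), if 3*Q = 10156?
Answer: 38797/3 ≈ 12932.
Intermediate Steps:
Q = 10156/3 (Q = (⅓)*10156 = 10156/3 ≈ 3385.3)
(Q + 9680) + T(-47 - 1*37) = (10156/3 + 9680) - 133 = 39196/3 - 133 = 38797/3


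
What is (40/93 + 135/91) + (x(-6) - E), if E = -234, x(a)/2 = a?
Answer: 1894981/8463 ≈ 223.91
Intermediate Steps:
x(a) = 2*a
(40/93 + 135/91) + (x(-6) - E) = (40/93 + 135/91) + (2*(-6) - 1*(-234)) = (40*(1/93) + 135*(1/91)) + (-12 + 234) = (40/93 + 135/91) + 222 = 16195/8463 + 222 = 1894981/8463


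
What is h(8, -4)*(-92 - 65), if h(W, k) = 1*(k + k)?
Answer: 1256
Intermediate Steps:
h(W, k) = 2*k (h(W, k) = 1*(2*k) = 2*k)
h(8, -4)*(-92 - 65) = (2*(-4))*(-92 - 65) = -8*(-157) = 1256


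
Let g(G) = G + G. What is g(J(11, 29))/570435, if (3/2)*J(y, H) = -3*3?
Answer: -4/190145 ≈ -2.1037e-5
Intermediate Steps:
J(y, H) = -6 (J(y, H) = 2*(-3*3)/3 = (⅔)*(-9) = -6)
g(G) = 2*G
g(J(11, 29))/570435 = (2*(-6))/570435 = -12*1/570435 = -4/190145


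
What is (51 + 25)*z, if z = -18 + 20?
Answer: 152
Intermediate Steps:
z = 2
(51 + 25)*z = (51 + 25)*2 = 76*2 = 152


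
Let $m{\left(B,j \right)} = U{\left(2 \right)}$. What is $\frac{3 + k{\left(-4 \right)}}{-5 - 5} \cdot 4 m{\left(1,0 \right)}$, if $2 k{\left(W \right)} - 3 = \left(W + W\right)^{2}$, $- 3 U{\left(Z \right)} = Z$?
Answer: $\frac{146}{15} \approx 9.7333$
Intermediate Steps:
$U{\left(Z \right)} = - \frac{Z}{3}$
$k{\left(W \right)} = \frac{3}{2} + 2 W^{2}$ ($k{\left(W \right)} = \frac{3}{2} + \frac{\left(W + W\right)^{2}}{2} = \frac{3}{2} + \frac{\left(2 W\right)^{2}}{2} = \frac{3}{2} + \frac{4 W^{2}}{2} = \frac{3}{2} + 2 W^{2}$)
$m{\left(B,j \right)} = - \frac{2}{3}$ ($m{\left(B,j \right)} = \left(- \frac{1}{3}\right) 2 = - \frac{2}{3}$)
$\frac{3 + k{\left(-4 \right)}}{-5 - 5} \cdot 4 m{\left(1,0 \right)} = \frac{3 + \left(\frac{3}{2} + 2 \left(-4\right)^{2}\right)}{-5 - 5} \cdot 4 \left(- \frac{2}{3}\right) = \frac{3 + \left(\frac{3}{2} + 2 \cdot 16\right)}{-10} \cdot 4 \left(- \frac{2}{3}\right) = \left(3 + \left(\frac{3}{2} + 32\right)\right) \left(- \frac{1}{10}\right) 4 \left(- \frac{2}{3}\right) = \left(3 + \frac{67}{2}\right) \left(- \frac{1}{10}\right) 4 \left(- \frac{2}{3}\right) = \frac{73}{2} \left(- \frac{1}{10}\right) 4 \left(- \frac{2}{3}\right) = \left(- \frac{73}{20}\right) 4 \left(- \frac{2}{3}\right) = \left(- \frac{73}{5}\right) \left(- \frac{2}{3}\right) = \frac{146}{15}$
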